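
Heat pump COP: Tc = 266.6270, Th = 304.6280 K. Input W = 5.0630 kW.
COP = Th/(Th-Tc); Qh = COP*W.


COP = 304.6280 / 38.0010 = 8.0163
Qh = 8.0163 * 5.0630 = 40.5866 kW

COP = 8.0163, Qh = 40.5866 kW


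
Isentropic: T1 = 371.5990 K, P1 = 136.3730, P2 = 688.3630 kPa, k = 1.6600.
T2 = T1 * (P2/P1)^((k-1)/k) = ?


(k-1)/k = 0.3976
(P2/P1)^exp = 1.9034
T2 = 371.5990 * 1.9034 = 707.3201 K

707.3201 K


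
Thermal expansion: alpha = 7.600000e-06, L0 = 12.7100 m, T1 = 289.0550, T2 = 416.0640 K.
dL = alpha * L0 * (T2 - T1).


dT = 127.0090 K
dL = 7.600000e-06 * 12.7100 * 127.0090 = 0.012269 m
L_final = 12.722269 m

dL = 0.012269 m


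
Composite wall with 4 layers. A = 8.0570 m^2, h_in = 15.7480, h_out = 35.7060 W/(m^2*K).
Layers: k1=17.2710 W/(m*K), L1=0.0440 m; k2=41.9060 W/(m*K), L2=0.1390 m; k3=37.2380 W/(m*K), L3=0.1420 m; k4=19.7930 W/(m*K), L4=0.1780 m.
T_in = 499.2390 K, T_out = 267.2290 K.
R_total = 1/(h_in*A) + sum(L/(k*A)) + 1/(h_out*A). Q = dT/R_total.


R_conv_in = 1/(15.7480*8.0570) = 0.0079
R_1 = 0.0440/(17.2710*8.0570) = 0.0003
R_2 = 0.1390/(41.9060*8.0570) = 0.0004
R_3 = 0.1420/(37.2380*8.0570) = 0.0005
R_4 = 0.1780/(19.7930*8.0570) = 0.0011
R_conv_out = 1/(35.7060*8.0570) = 0.0035
R_total = 0.0137 K/W
Q = 232.0100 / 0.0137 = 16966.2878 W

R_total = 0.0137 K/W, Q = 16966.2878 W


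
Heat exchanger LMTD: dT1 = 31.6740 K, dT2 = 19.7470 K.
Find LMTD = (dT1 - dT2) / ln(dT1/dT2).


dT1/dT2 = 1.6040
ln(dT1/dT2) = 0.4725
LMTD = 11.9270 / 0.4725 = 25.2426 K

25.2426 K


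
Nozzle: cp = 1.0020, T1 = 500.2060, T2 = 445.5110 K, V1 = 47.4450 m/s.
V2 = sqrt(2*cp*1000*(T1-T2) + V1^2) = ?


dT = 54.6950 K
2*cp*1000*dT = 109608.7800
V1^2 = 2251.0280
V2 = sqrt(111859.8080) = 334.4545 m/s

334.4545 m/s


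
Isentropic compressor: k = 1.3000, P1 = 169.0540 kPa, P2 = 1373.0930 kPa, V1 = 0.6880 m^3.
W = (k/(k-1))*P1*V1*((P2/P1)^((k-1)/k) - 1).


(k-1)/k = 0.2308
(P2/P1)^exp = 1.6215
W = 4.3333 * 169.0540 * 0.6880 * (1.6215 - 1) = 313.2549 kJ

313.2549 kJ


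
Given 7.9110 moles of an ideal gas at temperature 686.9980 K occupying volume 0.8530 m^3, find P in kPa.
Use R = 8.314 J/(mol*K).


P = nRT/V = 7.9110 * 8.314 * 686.9980 / 0.8530
= 45185.2696 / 0.8530 = 52972.1800 Pa = 52.9722 kPa

52.9722 kPa


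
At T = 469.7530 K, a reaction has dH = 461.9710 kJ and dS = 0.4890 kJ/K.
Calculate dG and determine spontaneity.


T*dS = 469.7530 * 0.4890 = 229.7092 kJ
dG = 461.9710 - 229.7092 = 232.2618 kJ (non-spontaneous)

dG = 232.2618 kJ, non-spontaneous


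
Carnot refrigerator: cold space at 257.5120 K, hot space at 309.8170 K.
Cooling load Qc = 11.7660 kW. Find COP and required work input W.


COP = 257.5120 / 52.3050 = 4.9233
W = 11.7660 / 4.9233 = 2.3899 kW

COP = 4.9233, W = 2.3899 kW


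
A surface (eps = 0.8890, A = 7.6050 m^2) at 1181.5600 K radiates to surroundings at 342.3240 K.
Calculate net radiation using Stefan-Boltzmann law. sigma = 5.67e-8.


T^4 = 1.9491e+12
Tsurr^4 = 1.3732e+10
Q = 0.8890 * 5.67e-8 * 7.6050 * 1.9353e+12 = 741884.6829 W

741884.6829 W


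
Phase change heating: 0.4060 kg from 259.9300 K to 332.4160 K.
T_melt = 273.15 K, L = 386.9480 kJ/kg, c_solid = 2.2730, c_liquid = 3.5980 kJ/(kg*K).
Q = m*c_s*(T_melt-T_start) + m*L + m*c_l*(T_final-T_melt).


Q1 (sensible, solid) = 0.4060 * 2.2730 * 13.2200 = 12.1999 kJ
Q2 (latent) = 0.4060 * 386.9480 = 157.1009 kJ
Q3 (sensible, liquid) = 0.4060 * 3.5980 * 59.2660 = 86.5751 kJ
Q_total = 255.8759 kJ

255.8759 kJ


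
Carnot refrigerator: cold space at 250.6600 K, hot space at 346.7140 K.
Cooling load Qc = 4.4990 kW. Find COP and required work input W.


COP = 250.6600 / 96.0540 = 2.6096
W = 4.4990 / 2.6096 = 1.7240 kW

COP = 2.6096, W = 1.7240 kW


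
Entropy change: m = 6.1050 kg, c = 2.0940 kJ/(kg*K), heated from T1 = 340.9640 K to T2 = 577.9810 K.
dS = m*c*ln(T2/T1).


T2/T1 = 1.6951
ln(T2/T1) = 0.5278
dS = 6.1050 * 2.0940 * 0.5278 = 6.7469 kJ/K

6.7469 kJ/K


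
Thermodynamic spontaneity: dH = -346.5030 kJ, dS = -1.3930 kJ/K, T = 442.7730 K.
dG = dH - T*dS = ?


T*dS = 442.7730 * -1.3930 = -616.7828 kJ
dG = -346.5030 + 616.7828 = 270.2798 kJ (non-spontaneous)

dG = 270.2798 kJ, non-spontaneous


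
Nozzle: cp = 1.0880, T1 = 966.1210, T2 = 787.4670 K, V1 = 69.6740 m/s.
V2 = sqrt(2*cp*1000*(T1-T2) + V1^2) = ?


dT = 178.6540 K
2*cp*1000*dT = 388751.1040
V1^2 = 4854.4663
V2 = sqrt(393605.5703) = 627.3799 m/s

627.3799 m/s


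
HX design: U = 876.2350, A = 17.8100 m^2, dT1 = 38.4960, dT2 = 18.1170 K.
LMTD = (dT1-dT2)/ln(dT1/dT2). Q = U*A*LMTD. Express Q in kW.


LMTD = 27.0385 K
Q = 876.2350 * 17.8100 * 27.0385 = 421955.6306 W = 421.9556 kW

421.9556 kW


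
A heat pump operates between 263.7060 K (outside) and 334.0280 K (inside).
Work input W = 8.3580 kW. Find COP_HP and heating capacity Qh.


COP = 334.0280 / 70.3220 = 4.7500
Qh = 4.7500 * 8.3580 = 39.7003 kW

COP = 4.7500, Qh = 39.7003 kW


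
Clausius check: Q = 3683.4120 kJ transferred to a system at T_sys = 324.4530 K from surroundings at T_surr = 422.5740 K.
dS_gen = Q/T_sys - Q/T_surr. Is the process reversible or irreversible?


dS_sys = 3683.4120/324.4530 = 11.3527 kJ/K
dS_surr = -3683.4120/422.5740 = -8.7166 kJ/K
dS_gen = 11.3527 - 8.7166 = 2.6361 kJ/K (irreversible)

dS_gen = 2.6361 kJ/K, irreversible


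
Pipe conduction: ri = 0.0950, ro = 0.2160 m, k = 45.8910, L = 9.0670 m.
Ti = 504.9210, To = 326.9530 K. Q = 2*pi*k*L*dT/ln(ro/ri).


dT = 177.9680 K
ln(ro/ri) = 0.8214
Q = 2*pi*45.8910*9.0670*177.9680 / 0.8214 = 566444.5795 W

566444.5795 W


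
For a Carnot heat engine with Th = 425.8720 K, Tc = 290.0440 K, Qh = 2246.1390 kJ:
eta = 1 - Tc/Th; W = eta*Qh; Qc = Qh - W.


eta = 1 - 290.0440/425.8720 = 0.3189
W = 0.3189 * 2246.1390 = 716.3856 kJ
Qc = 2246.1390 - 716.3856 = 1529.7534 kJ

eta = 31.8941%, W = 716.3856 kJ, Qc = 1529.7534 kJ


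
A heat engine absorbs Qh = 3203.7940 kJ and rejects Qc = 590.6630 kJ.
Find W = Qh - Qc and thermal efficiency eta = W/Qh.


W = 3203.7940 - 590.6630 = 2613.1310 kJ
eta = 2613.1310 / 3203.7940 = 0.8156 = 81.5636%

W = 2613.1310 kJ, eta = 81.5636%


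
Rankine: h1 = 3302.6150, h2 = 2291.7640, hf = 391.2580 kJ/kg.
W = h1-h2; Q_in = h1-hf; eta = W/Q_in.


W = 1010.8510 kJ/kg
Q_in = 2911.3570 kJ/kg
eta = 0.3472 = 34.7210%

eta = 34.7210%


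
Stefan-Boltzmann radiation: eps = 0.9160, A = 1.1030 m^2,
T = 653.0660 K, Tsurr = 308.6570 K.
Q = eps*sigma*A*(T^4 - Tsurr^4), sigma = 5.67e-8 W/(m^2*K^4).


T^4 = 1.8190e+11
Tsurr^4 = 9.0762e+09
Q = 0.9160 * 5.67e-8 * 1.1030 * 1.7282e+11 = 9900.4044 W

9900.4044 W


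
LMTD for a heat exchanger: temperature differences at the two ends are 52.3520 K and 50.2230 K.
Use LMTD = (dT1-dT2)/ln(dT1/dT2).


dT1/dT2 = 1.0424
ln(dT1/dT2) = 0.0415
LMTD = 2.1290 / 0.0415 = 51.2801 K

51.2801 K


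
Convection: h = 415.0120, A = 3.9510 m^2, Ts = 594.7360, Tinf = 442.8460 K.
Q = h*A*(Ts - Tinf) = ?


dT = 151.8900 K
Q = 415.0120 * 3.9510 * 151.8900 = 249055.9183 W

249055.9183 W


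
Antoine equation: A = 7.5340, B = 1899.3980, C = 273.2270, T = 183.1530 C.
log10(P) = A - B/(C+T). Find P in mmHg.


C+T = 456.3800
B/(C+T) = 4.1619
log10(P) = 7.5340 - 4.1619 = 3.3721
P = 10^3.3721 = 2355.7095 mmHg

2355.7095 mmHg


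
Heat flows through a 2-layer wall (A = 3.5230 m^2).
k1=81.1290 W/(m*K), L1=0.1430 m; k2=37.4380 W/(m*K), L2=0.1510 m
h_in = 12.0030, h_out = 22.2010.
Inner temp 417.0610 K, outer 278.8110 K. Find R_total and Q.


R_conv_in = 1/(12.0030*3.5230) = 0.0236
R_1 = 0.1430/(81.1290*3.5230) = 0.0005
R_2 = 0.1510/(37.4380*3.5230) = 0.0011
R_conv_out = 1/(22.2010*3.5230) = 0.0128
R_total = 0.0381 K/W
Q = 138.2500 / 0.0381 = 3630.6327 W

R_total = 0.0381 K/W, Q = 3630.6327 W


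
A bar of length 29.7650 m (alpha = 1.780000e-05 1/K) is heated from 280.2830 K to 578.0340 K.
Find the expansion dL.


dT = 297.7510 K
dL = 1.780000e-05 * 29.7650 * 297.7510 = 0.157754 m
L_final = 29.922754 m

dL = 0.157754 m


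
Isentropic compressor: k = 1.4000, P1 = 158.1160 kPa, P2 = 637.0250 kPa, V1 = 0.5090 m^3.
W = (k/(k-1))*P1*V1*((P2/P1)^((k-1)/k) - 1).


(k-1)/k = 0.2857
(P2/P1)^exp = 1.4890
W = 3.5000 * 158.1160 * 0.5090 * (1.4890 - 1) = 137.7569 kJ

137.7569 kJ


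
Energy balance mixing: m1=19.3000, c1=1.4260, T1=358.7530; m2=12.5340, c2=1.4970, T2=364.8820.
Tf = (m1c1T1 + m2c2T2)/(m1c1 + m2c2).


num = 16719.9545
den = 46.2852
Tf = 361.2376 K

361.2376 K


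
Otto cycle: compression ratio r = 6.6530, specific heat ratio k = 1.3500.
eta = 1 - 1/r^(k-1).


r^(k-1) = 1.9411
eta = 1 - 1/1.9411 = 0.4848 = 48.4838%

48.4838%


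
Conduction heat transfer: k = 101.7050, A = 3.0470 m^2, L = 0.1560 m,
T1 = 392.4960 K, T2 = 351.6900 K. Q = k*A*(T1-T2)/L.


dT = 40.8060 K
Q = 101.7050 * 3.0470 * 40.8060 / 0.1560 = 81061.4159 W

81061.4159 W


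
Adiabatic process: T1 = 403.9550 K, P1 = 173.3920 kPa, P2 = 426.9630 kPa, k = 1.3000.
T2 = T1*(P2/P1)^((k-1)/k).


(k-1)/k = 0.2308
(P2/P1)^exp = 1.2312
T2 = 403.9550 * 1.2312 = 497.3328 K

497.3328 K


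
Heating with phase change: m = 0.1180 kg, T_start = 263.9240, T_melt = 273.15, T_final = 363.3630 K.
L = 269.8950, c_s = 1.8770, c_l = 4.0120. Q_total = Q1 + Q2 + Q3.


Q1 (sensible, solid) = 0.1180 * 1.8770 * 9.2260 = 2.0434 kJ
Q2 (latent) = 0.1180 * 269.8950 = 31.8476 kJ
Q3 (sensible, liquid) = 0.1180 * 4.0120 * 90.2130 = 42.7083 kJ
Q_total = 76.5993 kJ

76.5993 kJ


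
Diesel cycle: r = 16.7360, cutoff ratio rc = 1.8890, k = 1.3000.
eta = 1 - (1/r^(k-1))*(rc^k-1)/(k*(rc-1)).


r^(k-1) = 2.3286
rc^k = 2.2861
eta = 0.5221 = 52.2091%

52.2091%


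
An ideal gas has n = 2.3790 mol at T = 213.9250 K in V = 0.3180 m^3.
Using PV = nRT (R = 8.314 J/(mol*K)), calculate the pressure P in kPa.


P = nRT/V = 2.3790 * 8.314 * 213.9250 / 0.3180
= 4231.2239 / 0.3180 = 13305.7354 Pa = 13.3057 kPa

13.3057 kPa


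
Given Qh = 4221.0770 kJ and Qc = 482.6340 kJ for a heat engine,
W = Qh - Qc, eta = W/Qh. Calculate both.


W = 4221.0770 - 482.6340 = 3738.4430 kJ
eta = 3738.4430 / 4221.0770 = 0.8857 = 88.5661%

W = 3738.4430 kJ, eta = 88.5661%


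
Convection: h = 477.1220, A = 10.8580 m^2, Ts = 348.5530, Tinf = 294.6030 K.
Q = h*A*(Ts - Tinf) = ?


dT = 53.9500 K
Q = 477.1220 * 10.8580 * 53.9500 = 279492.8670 W

279492.8670 W


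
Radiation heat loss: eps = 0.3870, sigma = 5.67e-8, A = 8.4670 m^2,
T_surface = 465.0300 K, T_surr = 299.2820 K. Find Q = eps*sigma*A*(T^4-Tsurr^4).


T^4 = 4.6765e+10
Tsurr^4 = 8.0227e+09
Q = 0.3870 * 5.67e-8 * 8.4670 * 3.8743e+10 = 7198.0052 W

7198.0052 W


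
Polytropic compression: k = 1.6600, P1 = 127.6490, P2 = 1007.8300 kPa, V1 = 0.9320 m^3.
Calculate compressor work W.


(k-1)/k = 0.3976
(P2/P1)^exp = 2.2740
W = 2.5152 * 127.6490 * 0.9320 * (2.2740 - 1) = 381.2047 kJ

381.2047 kJ


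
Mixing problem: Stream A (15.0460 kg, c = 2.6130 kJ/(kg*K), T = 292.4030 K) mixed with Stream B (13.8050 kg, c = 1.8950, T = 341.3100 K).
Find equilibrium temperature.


num = 20424.7136
den = 65.4757
Tf = 311.9435 K

311.9435 K


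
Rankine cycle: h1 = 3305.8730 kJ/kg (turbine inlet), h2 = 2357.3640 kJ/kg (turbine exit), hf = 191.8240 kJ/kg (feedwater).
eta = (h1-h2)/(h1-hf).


W = 948.5090 kJ/kg
Q_in = 3114.0490 kJ/kg
eta = 0.3046 = 30.4590%

eta = 30.4590%


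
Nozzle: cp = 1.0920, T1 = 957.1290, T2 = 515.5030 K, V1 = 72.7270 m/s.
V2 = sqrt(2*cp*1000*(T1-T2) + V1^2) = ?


dT = 441.6260 K
2*cp*1000*dT = 964511.1840
V1^2 = 5289.2165
V2 = sqrt(969800.4005) = 984.7844 m/s

984.7844 m/s


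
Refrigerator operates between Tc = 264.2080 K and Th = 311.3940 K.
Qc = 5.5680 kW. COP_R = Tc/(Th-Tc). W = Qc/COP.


COP = 264.2080 / 47.1860 = 5.5993
W = 5.5680 / 5.5993 = 0.9944 kW

COP = 5.5993, W = 0.9944 kW


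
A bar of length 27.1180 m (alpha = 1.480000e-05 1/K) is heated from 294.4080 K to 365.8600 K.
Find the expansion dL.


dT = 71.4520 K
dL = 1.480000e-05 * 27.1180 * 71.4520 = 0.028677 m
L_final = 27.146677 m

dL = 0.028677 m


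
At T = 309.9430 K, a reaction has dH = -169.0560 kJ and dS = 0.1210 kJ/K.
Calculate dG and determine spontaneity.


T*dS = 309.9430 * 0.1210 = 37.5031 kJ
dG = -169.0560 - 37.5031 = -206.5591 kJ (spontaneous)

dG = -206.5591 kJ, spontaneous


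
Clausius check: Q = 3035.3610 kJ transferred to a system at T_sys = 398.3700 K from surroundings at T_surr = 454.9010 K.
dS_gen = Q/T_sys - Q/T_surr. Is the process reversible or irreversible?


dS_sys = 3035.3610/398.3700 = 7.6195 kJ/K
dS_surr = -3035.3610/454.9010 = -6.6726 kJ/K
dS_gen = 7.6195 - 6.6726 = 0.9469 kJ/K (irreversible)

dS_gen = 0.9469 kJ/K, irreversible


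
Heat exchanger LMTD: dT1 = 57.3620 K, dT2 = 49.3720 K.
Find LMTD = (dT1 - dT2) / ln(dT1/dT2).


dT1/dT2 = 1.1618
ln(dT1/dT2) = 0.1500
LMTD = 7.9900 / 0.1500 = 53.2672 K

53.2672 K


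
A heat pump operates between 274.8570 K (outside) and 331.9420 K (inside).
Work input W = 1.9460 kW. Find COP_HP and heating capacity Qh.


COP = 331.9420 / 57.0850 = 5.8149
Qh = 5.8149 * 1.9460 = 11.3157 kW

COP = 5.8149, Qh = 11.3157 kW


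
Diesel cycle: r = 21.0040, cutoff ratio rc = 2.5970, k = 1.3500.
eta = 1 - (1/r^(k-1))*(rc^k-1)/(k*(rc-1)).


r^(k-1) = 2.9027
rc^k = 3.6269
eta = 0.5802 = 58.0240%

58.0240%


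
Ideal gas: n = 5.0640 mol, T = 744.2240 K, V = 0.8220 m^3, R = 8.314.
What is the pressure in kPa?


P = nRT/V = 5.0640 * 8.314 * 744.2240 / 0.8220
= 31333.3903 / 0.8220 = 38118.4797 Pa = 38.1185 kPa

38.1185 kPa


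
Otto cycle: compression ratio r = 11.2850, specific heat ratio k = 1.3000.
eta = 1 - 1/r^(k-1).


r^(k-1) = 2.0690
eta = 1 - 1/2.0690 = 0.5167 = 51.6664%

51.6664%


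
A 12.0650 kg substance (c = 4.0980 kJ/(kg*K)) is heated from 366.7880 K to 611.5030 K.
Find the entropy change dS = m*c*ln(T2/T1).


T2/T1 = 1.6672
ln(T2/T1) = 0.5111
dS = 12.0650 * 4.0980 * 0.5111 = 25.2718 kJ/K

25.2718 kJ/K


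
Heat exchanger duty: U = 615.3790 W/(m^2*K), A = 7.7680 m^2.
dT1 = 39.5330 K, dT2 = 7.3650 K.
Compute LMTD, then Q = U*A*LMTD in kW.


LMTD = 19.1431 K
Q = 615.3790 * 7.7680 * 19.1431 = 91509.0664 W = 91.5091 kW

91.5091 kW


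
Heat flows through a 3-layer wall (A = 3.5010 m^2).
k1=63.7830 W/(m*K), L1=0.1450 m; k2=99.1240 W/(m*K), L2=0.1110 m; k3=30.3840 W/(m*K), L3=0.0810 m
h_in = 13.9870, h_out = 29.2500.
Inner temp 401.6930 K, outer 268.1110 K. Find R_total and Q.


R_conv_in = 1/(13.9870*3.5010) = 0.0204
R_1 = 0.1450/(63.7830*3.5010) = 0.0006
R_2 = 0.1110/(99.1240*3.5010) = 0.0003
R_3 = 0.0810/(30.3840*3.5010) = 0.0008
R_conv_out = 1/(29.2500*3.5010) = 0.0098
R_total = 0.0319 K/W
Q = 133.5820 / 0.0319 = 4185.2708 W

R_total = 0.0319 K/W, Q = 4185.2708 W


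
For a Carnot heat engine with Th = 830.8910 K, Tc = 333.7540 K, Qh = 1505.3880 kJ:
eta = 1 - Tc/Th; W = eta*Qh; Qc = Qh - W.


eta = 1 - 333.7540/830.8910 = 0.5983
W = 0.5983 * 1505.3880 = 900.7007 kJ
Qc = 1505.3880 - 900.7007 = 604.6873 kJ

eta = 59.8318%, W = 900.7007 kJ, Qc = 604.6873 kJ


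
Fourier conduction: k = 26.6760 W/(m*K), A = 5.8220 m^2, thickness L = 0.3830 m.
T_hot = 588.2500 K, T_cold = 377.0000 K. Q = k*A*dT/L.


dT = 211.2500 K
Q = 26.6760 * 5.8220 * 211.2500 / 0.3830 = 85662.5214 W

85662.5214 W


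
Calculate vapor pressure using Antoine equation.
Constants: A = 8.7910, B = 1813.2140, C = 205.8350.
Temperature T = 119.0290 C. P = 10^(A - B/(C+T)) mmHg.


C+T = 324.8640
B/(C+T) = 5.5815
log10(P) = 8.7910 - 5.5815 = 3.2095
P = 10^3.2095 = 1620.1095 mmHg

1620.1095 mmHg


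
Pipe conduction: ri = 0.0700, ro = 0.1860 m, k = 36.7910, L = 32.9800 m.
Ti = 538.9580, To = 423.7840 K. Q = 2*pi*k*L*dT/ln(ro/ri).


dT = 115.1740 K
ln(ro/ri) = 0.9773
Q = 2*pi*36.7910*32.9800*115.1740 / 0.9773 = 898504.4800 W

898504.4800 W


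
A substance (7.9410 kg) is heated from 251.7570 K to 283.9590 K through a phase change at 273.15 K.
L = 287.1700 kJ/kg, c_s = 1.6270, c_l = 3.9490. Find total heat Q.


Q1 (sensible, solid) = 7.9410 * 1.6270 * 21.3930 = 276.3977 kJ
Q2 (latent) = 7.9410 * 287.1700 = 2280.4170 kJ
Q3 (sensible, liquid) = 7.9410 * 3.9490 * 10.8090 = 338.9595 kJ
Q_total = 2895.7742 kJ

2895.7742 kJ


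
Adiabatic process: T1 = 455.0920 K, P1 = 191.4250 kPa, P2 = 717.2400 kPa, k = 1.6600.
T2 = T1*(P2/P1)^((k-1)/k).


(k-1)/k = 0.3976
(P2/P1)^exp = 1.6908
T2 = 455.0920 * 1.6908 = 769.4550 K

769.4550 K


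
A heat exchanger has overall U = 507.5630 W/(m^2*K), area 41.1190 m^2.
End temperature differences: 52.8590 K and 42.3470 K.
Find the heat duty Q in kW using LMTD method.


LMTD = 47.4089 K
Q = 507.5630 * 41.1190 * 47.4089 = 989447.1241 W = 989.4471 kW

989.4471 kW


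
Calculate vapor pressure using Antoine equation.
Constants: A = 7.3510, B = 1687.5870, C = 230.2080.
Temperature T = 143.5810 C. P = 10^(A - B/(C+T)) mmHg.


C+T = 373.7890
B/(C+T) = 4.5148
log10(P) = 7.3510 - 4.5148 = 2.8362
P = 10^2.8362 = 685.7853 mmHg

685.7853 mmHg


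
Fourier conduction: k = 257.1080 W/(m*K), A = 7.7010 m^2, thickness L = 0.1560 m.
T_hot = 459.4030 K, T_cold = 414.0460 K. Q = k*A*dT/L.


dT = 45.3570 K
Q = 257.1080 * 7.7010 * 45.3570 / 0.1560 = 575681.7169 W

575681.7169 W


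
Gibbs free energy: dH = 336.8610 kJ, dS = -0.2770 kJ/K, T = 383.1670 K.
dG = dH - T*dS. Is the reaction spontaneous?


T*dS = 383.1670 * -0.2770 = -106.1373 kJ
dG = 336.8610 + 106.1373 = 442.9983 kJ (non-spontaneous)

dG = 442.9983 kJ, non-spontaneous


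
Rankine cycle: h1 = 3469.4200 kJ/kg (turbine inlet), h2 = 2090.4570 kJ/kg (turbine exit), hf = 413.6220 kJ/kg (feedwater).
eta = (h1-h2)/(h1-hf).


W = 1378.9630 kJ/kg
Q_in = 3055.7980 kJ/kg
eta = 0.4513 = 45.1261%

eta = 45.1261%


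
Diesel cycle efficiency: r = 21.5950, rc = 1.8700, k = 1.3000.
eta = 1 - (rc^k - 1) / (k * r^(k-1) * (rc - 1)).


r^(k-1) = 2.5137
rc^k = 2.2563
eta = 0.5581 = 55.8104%

55.8104%


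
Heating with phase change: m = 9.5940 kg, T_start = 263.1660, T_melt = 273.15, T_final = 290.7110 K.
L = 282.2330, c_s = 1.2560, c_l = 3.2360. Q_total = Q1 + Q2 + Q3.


Q1 (sensible, solid) = 9.5940 * 1.2560 * 9.9840 = 120.3078 kJ
Q2 (latent) = 9.5940 * 282.2330 = 2707.7434 kJ
Q3 (sensible, liquid) = 9.5940 * 3.2360 * 17.5610 = 545.2020 kJ
Q_total = 3373.2533 kJ

3373.2533 kJ


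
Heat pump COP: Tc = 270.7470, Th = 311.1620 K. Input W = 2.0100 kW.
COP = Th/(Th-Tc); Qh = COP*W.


COP = 311.1620 / 40.4150 = 7.6992
Qh = 7.6992 * 2.0100 = 15.4753 kW

COP = 7.6992, Qh = 15.4753 kW


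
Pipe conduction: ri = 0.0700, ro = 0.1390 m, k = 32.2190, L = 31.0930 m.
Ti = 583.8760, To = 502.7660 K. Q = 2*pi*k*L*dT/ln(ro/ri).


dT = 81.1100 K
ln(ro/ri) = 0.6860
Q = 2*pi*32.2190*31.0930*81.1100 / 0.6860 = 744249.1173 W

744249.1173 W


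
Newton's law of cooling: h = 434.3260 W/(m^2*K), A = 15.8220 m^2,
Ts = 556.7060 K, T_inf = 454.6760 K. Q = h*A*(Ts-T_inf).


dT = 102.0300 K
Q = 434.3260 * 15.8220 * 102.0300 = 701140.5663 W

701140.5663 W


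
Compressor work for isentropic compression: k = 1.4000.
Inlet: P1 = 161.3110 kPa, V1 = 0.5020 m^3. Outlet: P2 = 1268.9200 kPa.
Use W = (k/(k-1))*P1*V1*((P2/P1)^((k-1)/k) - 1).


(k-1)/k = 0.2857
(P2/P1)^exp = 1.8027
W = 3.5000 * 161.3110 * 0.5020 * (1.8027 - 1) = 227.5168 kJ

227.5168 kJ


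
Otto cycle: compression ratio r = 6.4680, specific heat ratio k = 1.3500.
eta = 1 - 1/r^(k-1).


r^(k-1) = 1.9221
eta = 1 - 1/1.9221 = 0.4797 = 47.9728%

47.9728%


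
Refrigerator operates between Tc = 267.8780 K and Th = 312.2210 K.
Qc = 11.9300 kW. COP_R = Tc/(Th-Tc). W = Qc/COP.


COP = 267.8780 / 44.3430 = 6.0410
W = 11.9300 / 6.0410 = 1.9748 kW

COP = 6.0410, W = 1.9748 kW


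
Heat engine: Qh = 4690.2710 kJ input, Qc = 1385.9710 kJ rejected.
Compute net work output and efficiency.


W = 4690.2710 - 1385.9710 = 3304.3000 kJ
eta = 3304.3000 / 4690.2710 = 0.7045 = 70.4501%

W = 3304.3000 kJ, eta = 70.4501%


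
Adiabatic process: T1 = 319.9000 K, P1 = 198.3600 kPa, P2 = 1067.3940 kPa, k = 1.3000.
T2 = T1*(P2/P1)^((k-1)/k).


(k-1)/k = 0.2308
(P2/P1)^exp = 1.4746
T2 = 319.9000 * 1.4746 = 471.7118 K

471.7118 K


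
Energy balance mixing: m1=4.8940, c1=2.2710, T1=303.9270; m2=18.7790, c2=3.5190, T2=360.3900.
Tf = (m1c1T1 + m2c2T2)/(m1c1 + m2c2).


num = 27193.6888
den = 77.1976
Tf = 352.2609 K

352.2609 K


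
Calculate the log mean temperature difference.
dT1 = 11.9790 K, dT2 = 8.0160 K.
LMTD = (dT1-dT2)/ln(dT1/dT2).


dT1/dT2 = 1.4944
ln(dT1/dT2) = 0.4017
LMTD = 3.9630 / 0.4017 = 9.8652 K

9.8652 K


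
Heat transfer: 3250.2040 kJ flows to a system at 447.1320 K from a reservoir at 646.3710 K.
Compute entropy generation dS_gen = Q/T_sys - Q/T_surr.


dS_sys = 3250.2040/447.1320 = 7.2690 kJ/K
dS_surr = -3250.2040/646.3710 = -5.0284 kJ/K
dS_gen = 7.2690 - 5.0284 = 2.2406 kJ/K (irreversible)

dS_gen = 2.2406 kJ/K, irreversible


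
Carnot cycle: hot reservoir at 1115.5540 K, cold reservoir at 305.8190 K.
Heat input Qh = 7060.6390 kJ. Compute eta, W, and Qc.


eta = 1 - 305.8190/1115.5540 = 0.7259
W = 0.7259 * 7060.6390 = 5125.0289 kJ
Qc = 7060.6390 - 5125.0289 = 1935.6101 kJ

eta = 72.5859%, W = 5125.0289 kJ, Qc = 1935.6101 kJ


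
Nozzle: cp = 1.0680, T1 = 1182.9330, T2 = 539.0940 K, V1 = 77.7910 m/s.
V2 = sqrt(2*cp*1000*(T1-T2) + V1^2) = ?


dT = 643.8390 K
2*cp*1000*dT = 1375240.1040
V1^2 = 6051.4397
V2 = sqrt(1381291.5437) = 1175.2836 m/s

1175.2836 m/s


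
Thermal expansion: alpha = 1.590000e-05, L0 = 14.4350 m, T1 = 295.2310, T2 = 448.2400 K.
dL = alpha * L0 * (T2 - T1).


dT = 153.0090 K
dL = 1.590000e-05 * 14.4350 * 153.0090 = 0.035118 m
L_final = 14.470118 m

dL = 0.035118 m


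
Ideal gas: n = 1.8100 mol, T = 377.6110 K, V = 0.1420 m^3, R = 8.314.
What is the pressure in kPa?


P = nRT/V = 1.8100 * 8.314 * 377.6110 / 0.1420
= 5682.4187 / 0.1420 = 40017.0332 Pa = 40.0170 kPa

40.0170 kPa


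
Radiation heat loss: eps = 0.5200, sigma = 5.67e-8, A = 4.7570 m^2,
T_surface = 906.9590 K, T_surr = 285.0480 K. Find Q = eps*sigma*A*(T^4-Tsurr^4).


T^4 = 6.7663e+11
Tsurr^4 = 6.6019e+09
Q = 0.5200 * 5.67e-8 * 4.7570 * 6.7003e+11 = 93974.9069 W

93974.9069 W


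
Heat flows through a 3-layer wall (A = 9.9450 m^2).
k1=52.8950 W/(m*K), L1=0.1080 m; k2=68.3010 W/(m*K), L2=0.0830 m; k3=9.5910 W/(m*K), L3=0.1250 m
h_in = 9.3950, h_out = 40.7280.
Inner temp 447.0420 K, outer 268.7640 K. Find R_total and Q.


R_conv_in = 1/(9.3950*9.9450) = 0.0107
R_1 = 0.1080/(52.8950*9.9450) = 0.0002
R_2 = 0.0830/(68.3010*9.9450) = 0.0001
R_3 = 0.1250/(9.5910*9.9450) = 0.0013
R_conv_out = 1/(40.7280*9.9450) = 0.0025
R_total = 0.0148 K/W
Q = 178.2780 / 0.0148 = 12037.8963 W

R_total = 0.0148 K/W, Q = 12037.8963 W


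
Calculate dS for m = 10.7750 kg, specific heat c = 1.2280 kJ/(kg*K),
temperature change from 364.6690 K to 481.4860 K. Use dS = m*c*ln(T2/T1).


T2/T1 = 1.3203
ln(T2/T1) = 0.2779
dS = 10.7750 * 1.2280 * 0.2779 = 3.6769 kJ/K

3.6769 kJ/K


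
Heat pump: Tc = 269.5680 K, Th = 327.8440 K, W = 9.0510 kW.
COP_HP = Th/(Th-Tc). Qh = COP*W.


COP = 327.8440 / 58.2760 = 5.6257
Qh = 5.6257 * 9.0510 = 50.9183 kW

COP = 5.6257, Qh = 50.9183 kW


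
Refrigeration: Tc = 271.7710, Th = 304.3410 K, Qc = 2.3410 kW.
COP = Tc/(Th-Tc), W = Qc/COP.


COP = 271.7710 / 32.5700 = 8.3442
W = 2.3410 / 8.3442 = 0.2806 kW

COP = 8.3442, W = 0.2806 kW


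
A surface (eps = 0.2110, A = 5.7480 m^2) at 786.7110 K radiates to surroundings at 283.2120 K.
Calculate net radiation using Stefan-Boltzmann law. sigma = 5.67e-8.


T^4 = 3.8305e+11
Tsurr^4 = 6.4335e+09
Q = 0.2110 * 5.67e-8 * 5.7480 * 3.7662e+11 = 25899.2475 W

25899.2475 W


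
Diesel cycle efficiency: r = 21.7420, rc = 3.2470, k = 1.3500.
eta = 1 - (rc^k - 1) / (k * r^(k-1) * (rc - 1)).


r^(k-1) = 2.9380
rc^k = 4.9034
eta = 0.5620 = 56.2018%

56.2018%


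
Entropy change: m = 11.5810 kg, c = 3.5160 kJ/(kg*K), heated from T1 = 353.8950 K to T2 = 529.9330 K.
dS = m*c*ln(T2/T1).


T2/T1 = 1.4974
ln(T2/T1) = 0.4038
dS = 11.5810 * 3.5160 * 0.4038 = 16.4402 kJ/K

16.4402 kJ/K


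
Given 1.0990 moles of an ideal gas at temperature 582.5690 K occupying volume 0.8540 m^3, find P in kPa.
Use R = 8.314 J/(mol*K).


P = nRT/V = 1.0990 * 8.314 * 582.5690 / 0.8540
= 5322.9831 / 0.8540 = 6233.0012 Pa = 6.2330 kPa

6.2330 kPa


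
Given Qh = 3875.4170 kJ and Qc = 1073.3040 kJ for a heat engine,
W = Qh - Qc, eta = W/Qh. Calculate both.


W = 3875.4170 - 1073.3040 = 2802.1130 kJ
eta = 2802.1130 / 3875.4170 = 0.7230 = 72.3048%

W = 2802.1130 kJ, eta = 72.3048%


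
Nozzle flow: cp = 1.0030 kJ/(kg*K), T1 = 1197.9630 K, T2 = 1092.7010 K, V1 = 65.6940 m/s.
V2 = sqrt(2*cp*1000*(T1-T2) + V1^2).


dT = 105.2620 K
2*cp*1000*dT = 211155.5720
V1^2 = 4315.7016
V2 = sqrt(215471.2736) = 464.1888 m/s

464.1888 m/s


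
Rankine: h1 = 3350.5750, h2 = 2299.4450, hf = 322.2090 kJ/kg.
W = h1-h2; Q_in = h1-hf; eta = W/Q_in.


W = 1051.1300 kJ/kg
Q_in = 3028.3660 kJ/kg
eta = 0.3471 = 34.7095%

eta = 34.7095%


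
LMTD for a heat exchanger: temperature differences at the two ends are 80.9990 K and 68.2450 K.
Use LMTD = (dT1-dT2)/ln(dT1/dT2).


dT1/dT2 = 1.1869
ln(dT1/dT2) = 0.1713
LMTD = 12.7540 / 0.1713 = 74.4400 K

74.4400 K


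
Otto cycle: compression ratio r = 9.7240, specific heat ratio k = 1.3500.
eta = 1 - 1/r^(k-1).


r^(k-1) = 2.2169
eta = 1 - 1/2.2169 = 0.5489 = 54.8919%

54.8919%


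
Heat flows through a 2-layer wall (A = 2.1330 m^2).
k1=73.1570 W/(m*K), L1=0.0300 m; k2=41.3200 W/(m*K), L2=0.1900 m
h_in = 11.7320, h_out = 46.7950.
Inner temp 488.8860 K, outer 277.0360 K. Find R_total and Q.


R_conv_in = 1/(11.7320*2.1330) = 0.0400
R_1 = 0.0300/(73.1570*2.1330) = 0.0002
R_2 = 0.1900/(41.3200*2.1330) = 0.0022
R_conv_out = 1/(46.7950*2.1330) = 0.0100
R_total = 0.0523 K/W
Q = 211.8500 / 0.0523 = 4048.5208 W

R_total = 0.0523 K/W, Q = 4048.5208 W


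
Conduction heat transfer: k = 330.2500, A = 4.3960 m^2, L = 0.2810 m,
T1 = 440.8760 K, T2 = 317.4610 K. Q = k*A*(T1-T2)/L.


dT = 123.4150 K
Q = 330.2500 * 4.3960 * 123.4150 / 0.2810 = 637620.3035 W

637620.3035 W


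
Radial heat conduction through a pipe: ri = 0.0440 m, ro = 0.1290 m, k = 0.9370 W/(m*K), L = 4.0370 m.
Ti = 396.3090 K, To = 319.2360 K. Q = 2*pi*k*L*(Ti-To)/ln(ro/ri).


dT = 77.0730 K
ln(ro/ri) = 1.0756
Q = 2*pi*0.9370*4.0370*77.0730 / 1.0756 = 1703.0229 W

1703.0229 W


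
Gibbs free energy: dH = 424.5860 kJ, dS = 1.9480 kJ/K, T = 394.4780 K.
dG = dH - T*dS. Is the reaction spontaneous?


T*dS = 394.4780 * 1.9480 = 768.4431 kJ
dG = 424.5860 - 768.4431 = -343.8571 kJ (spontaneous)

dG = -343.8571 kJ, spontaneous


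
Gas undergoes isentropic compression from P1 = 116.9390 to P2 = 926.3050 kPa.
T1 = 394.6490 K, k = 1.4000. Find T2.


(k-1)/k = 0.2857
(P2/P1)^exp = 1.8063
T2 = 394.6490 * 1.8063 = 712.8686 K

712.8686 K


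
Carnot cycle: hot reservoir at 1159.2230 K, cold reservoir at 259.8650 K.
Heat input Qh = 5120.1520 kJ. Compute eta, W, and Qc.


eta = 1 - 259.8650/1159.2230 = 0.7758
W = 0.7758 * 5120.1520 = 3972.3588 kJ
Qc = 5120.1520 - 3972.3588 = 1147.7932 kJ

eta = 77.5828%, W = 3972.3588 kJ, Qc = 1147.7932 kJ


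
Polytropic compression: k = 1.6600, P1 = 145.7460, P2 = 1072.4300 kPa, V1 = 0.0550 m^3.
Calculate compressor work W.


(k-1)/k = 0.3976
(P2/P1)^exp = 2.2112
W = 2.5152 * 145.7460 * 0.0550 * (2.2112 - 1) = 24.4189 kJ

24.4189 kJ


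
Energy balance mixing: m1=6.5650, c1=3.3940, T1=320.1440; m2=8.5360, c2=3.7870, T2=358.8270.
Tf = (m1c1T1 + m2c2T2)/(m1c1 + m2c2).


num = 18732.7051
den = 54.6074
Tf = 343.0431 K

343.0431 K


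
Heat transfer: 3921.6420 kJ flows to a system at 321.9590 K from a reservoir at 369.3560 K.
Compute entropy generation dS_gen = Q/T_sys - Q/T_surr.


dS_sys = 3921.6420/321.9590 = 12.1806 kJ/K
dS_surr = -3921.6420/369.3560 = -10.6175 kJ/K
dS_gen = 12.1806 - 10.6175 = 1.5631 kJ/K (irreversible)

dS_gen = 1.5631 kJ/K, irreversible


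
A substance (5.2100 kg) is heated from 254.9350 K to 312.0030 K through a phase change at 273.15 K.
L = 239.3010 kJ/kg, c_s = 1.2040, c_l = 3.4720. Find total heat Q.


Q1 (sensible, solid) = 5.2100 * 1.2040 * 18.2150 = 114.2598 kJ
Q2 (latent) = 5.2100 * 239.3010 = 1246.7582 kJ
Q3 (sensible, liquid) = 5.2100 * 3.4720 * 38.8530 = 702.8166 kJ
Q_total = 2063.8346 kJ

2063.8346 kJ


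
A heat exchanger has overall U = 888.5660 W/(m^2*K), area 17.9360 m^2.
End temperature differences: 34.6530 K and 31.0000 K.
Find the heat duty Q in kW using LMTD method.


LMTD = 32.7926 K
Q = 888.5660 * 17.9360 * 32.7926 = 522626.0868 W = 522.6261 kW

522.6261 kW


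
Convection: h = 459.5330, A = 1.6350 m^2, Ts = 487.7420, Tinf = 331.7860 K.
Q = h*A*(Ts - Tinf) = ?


dT = 155.9560 K
Q = 459.5330 * 1.6350 * 155.9560 = 117175.4282 W

117175.4282 W


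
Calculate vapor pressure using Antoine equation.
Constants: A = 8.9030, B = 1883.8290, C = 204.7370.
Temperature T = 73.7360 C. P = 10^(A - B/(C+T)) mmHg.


C+T = 278.4730
B/(C+T) = 6.7649
log10(P) = 8.9030 - 6.7649 = 2.1381
P = 10^2.1381 = 137.4506 mmHg

137.4506 mmHg


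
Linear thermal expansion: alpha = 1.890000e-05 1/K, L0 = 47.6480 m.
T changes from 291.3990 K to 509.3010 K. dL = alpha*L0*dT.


dT = 217.9020 K
dL = 1.890000e-05 * 47.6480 * 217.9020 = 0.196231 m
L_final = 47.844231 m

dL = 0.196231 m


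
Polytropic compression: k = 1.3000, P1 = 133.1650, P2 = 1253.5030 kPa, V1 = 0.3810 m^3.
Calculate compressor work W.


(k-1)/k = 0.2308
(P2/P1)^exp = 1.6777
W = 4.3333 * 133.1650 * 0.3810 * (1.6777 - 1) = 148.9908 kJ

148.9908 kJ


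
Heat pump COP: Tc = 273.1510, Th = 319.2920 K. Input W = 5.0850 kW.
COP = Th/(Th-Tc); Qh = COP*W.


COP = 319.2920 / 46.1410 = 6.9199
Qh = 6.9199 * 5.0850 = 35.1878 kW

COP = 6.9199, Qh = 35.1878 kW


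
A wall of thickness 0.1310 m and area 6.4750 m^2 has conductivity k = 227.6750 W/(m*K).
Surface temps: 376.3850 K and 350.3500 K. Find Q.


dT = 26.0350 K
Q = 227.6750 * 6.4750 * 26.0350 / 0.1310 = 292982.3137 W

292982.3137 W


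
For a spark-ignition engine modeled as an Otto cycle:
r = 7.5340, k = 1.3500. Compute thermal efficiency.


r^(k-1) = 2.0275
eta = 1 - 1/2.0275 = 0.5068 = 50.6780%

50.6780%


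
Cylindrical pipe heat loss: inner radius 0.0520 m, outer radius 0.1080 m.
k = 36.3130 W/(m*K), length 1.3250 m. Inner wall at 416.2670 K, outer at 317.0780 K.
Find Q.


dT = 99.1890 K
ln(ro/ri) = 0.7309
Q = 2*pi*36.3130*1.3250*99.1890 / 0.7309 = 41027.1027 W

41027.1027 W


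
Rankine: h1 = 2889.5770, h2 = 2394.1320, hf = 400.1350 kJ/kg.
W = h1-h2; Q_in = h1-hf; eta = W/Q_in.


W = 495.4450 kJ/kg
Q_in = 2489.4420 kJ/kg
eta = 0.1990 = 19.9018%

eta = 19.9018%


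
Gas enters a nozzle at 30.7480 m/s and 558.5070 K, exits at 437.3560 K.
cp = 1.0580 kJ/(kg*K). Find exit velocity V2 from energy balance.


dT = 121.1510 K
2*cp*1000*dT = 256355.5160
V1^2 = 945.4395
V2 = sqrt(257300.9555) = 507.2484 m/s

507.2484 m/s


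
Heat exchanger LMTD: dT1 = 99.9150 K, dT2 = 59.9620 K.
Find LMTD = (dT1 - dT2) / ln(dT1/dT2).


dT1/dT2 = 1.6663
ln(dT1/dT2) = 0.5106
LMTD = 39.9530 / 0.5106 = 78.2458 K

78.2458 K


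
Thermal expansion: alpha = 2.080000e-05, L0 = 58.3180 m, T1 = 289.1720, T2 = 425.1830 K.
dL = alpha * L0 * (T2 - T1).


dT = 136.0110 K
dL = 2.080000e-05 * 58.3180 * 136.0110 = 0.164983 m
L_final = 58.482983 m

dL = 0.164983 m


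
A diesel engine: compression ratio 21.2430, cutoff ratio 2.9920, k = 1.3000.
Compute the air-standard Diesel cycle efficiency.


r^(k-1) = 2.5013
rc^k = 4.1567
eta = 0.5127 = 51.2654%

51.2654%


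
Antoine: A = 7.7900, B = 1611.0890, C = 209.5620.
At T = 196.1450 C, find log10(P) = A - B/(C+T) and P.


C+T = 405.7070
B/(C+T) = 3.9711
log10(P) = 7.7900 - 3.9711 = 3.8189
P = 10^3.8189 = 6590.7475 mmHg

6590.7475 mmHg


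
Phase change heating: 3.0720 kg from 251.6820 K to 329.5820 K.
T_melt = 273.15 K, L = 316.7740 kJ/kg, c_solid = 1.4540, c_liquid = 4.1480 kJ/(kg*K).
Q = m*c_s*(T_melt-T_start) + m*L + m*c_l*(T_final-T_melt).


Q1 (sensible, solid) = 3.0720 * 1.4540 * 21.4680 = 95.8909 kJ
Q2 (latent) = 3.0720 * 316.7740 = 973.1297 kJ
Q3 (sensible, liquid) = 3.0720 * 4.1480 * 56.4320 = 719.0936 kJ
Q_total = 1788.1141 kJ

1788.1141 kJ


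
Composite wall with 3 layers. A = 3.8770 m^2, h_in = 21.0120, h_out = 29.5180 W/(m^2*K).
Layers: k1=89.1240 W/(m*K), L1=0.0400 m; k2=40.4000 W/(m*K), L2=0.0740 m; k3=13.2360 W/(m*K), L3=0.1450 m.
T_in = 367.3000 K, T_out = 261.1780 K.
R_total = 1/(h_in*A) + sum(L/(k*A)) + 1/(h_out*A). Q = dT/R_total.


R_conv_in = 1/(21.0120*3.8770) = 0.0123
R_1 = 0.0400/(89.1240*3.8770) = 0.0001
R_2 = 0.0740/(40.4000*3.8770) = 0.0005
R_3 = 0.1450/(13.2360*3.8770) = 0.0028
R_conv_out = 1/(29.5180*3.8770) = 0.0087
R_total = 0.0244 K/W
Q = 106.1220 / 0.0244 = 4344.3873 W

R_total = 0.0244 K/W, Q = 4344.3873 W


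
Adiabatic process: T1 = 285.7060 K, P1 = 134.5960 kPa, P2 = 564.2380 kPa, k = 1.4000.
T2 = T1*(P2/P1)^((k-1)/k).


(k-1)/k = 0.2857
(P2/P1)^exp = 1.5060
T2 = 285.7060 * 1.5060 = 430.2853 K

430.2853 K


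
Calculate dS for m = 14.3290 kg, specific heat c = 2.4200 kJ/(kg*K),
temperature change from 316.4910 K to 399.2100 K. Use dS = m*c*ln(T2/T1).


T2/T1 = 1.2614
ln(T2/T1) = 0.2322
dS = 14.3290 * 2.4200 * 0.2322 = 8.0516 kJ/K

8.0516 kJ/K


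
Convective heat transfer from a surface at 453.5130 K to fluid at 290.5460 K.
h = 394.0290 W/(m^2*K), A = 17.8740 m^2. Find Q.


dT = 162.9670 K
Q = 394.0290 * 17.8740 * 162.9670 = 1147756.1035 W

1147756.1035 W


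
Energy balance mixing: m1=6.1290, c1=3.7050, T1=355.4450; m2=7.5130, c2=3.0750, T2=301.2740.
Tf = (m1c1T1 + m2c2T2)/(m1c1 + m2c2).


num = 15031.6006
den = 45.8104
Tf = 328.1262 K

328.1262 K


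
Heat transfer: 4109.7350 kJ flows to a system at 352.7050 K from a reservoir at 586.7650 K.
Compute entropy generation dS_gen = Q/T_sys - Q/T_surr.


dS_sys = 4109.7350/352.7050 = 11.6520 kJ/K
dS_surr = -4109.7350/586.7650 = -7.0041 kJ/K
dS_gen = 11.6520 - 7.0041 = 4.6480 kJ/K (irreversible)

dS_gen = 4.6480 kJ/K, irreversible


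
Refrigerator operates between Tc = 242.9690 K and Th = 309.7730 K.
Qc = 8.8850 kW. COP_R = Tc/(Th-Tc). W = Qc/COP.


COP = 242.9690 / 66.8040 = 3.6370
W = 8.8850 / 3.6370 = 2.4429 kW

COP = 3.6370, W = 2.4429 kW


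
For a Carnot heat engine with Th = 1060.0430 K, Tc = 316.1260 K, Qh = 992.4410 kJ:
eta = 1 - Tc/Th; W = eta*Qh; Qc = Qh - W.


eta = 1 - 316.1260/1060.0430 = 0.7018
W = 0.7018 * 992.4410 = 696.4753 kJ
Qc = 992.4410 - 696.4753 = 295.9657 kJ

eta = 70.1780%, W = 696.4753 kJ, Qc = 295.9657 kJ


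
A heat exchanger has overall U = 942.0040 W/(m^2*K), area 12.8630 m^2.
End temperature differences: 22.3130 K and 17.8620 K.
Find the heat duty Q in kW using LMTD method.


LMTD = 20.0050 K
Q = 942.0040 * 12.8630 * 20.0050 = 242401.0345 W = 242.4010 kW

242.4010 kW


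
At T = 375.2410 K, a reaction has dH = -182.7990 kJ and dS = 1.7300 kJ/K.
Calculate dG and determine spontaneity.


T*dS = 375.2410 * 1.7300 = 649.1669 kJ
dG = -182.7990 - 649.1669 = -831.9659 kJ (spontaneous)

dG = -831.9659 kJ, spontaneous


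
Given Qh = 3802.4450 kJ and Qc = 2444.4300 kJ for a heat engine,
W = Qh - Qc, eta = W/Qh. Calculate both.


W = 3802.4450 - 2444.4300 = 1358.0150 kJ
eta = 1358.0150 / 3802.4450 = 0.3571 = 35.7143%

W = 1358.0150 kJ, eta = 35.7143%


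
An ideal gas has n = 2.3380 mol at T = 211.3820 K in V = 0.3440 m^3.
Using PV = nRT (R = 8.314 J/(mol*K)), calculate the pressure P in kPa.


P = nRT/V = 2.3380 * 8.314 * 211.3820 / 0.3440
= 4108.8712 / 0.3440 = 11944.3931 Pa = 11.9444 kPa

11.9444 kPa


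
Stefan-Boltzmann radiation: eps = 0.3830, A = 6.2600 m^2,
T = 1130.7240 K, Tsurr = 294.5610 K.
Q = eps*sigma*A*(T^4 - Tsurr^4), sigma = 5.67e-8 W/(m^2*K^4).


T^4 = 1.6347e+12
Tsurr^4 = 7.5284e+09
Q = 0.3830 * 5.67e-8 * 6.2600 * 1.6271e+12 = 221196.2981 W

221196.2981 W


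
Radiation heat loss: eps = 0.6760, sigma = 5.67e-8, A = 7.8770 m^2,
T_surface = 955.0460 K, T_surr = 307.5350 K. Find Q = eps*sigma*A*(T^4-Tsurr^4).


T^4 = 8.3195e+11
Tsurr^4 = 8.9450e+09
Q = 0.6760 * 5.67e-8 * 7.8770 * 8.2300e+11 = 248480.9109 W

248480.9109 W


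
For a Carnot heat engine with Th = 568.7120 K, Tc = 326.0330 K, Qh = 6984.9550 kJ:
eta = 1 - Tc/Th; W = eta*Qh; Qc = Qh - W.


eta = 1 - 326.0330/568.7120 = 0.4267
W = 0.4267 * 6984.9550 = 2980.5981 kJ
Qc = 6984.9550 - 2980.5981 = 4004.3569 kJ

eta = 42.6717%, W = 2980.5981 kJ, Qc = 4004.3569 kJ


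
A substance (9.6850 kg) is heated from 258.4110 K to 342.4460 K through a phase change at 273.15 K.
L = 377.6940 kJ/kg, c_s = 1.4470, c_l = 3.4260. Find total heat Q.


Q1 (sensible, solid) = 9.6850 * 1.4470 * 14.7390 = 206.5552 kJ
Q2 (latent) = 9.6850 * 377.6940 = 3657.9664 kJ
Q3 (sensible, liquid) = 9.6850 * 3.4260 * 69.2960 = 2299.2974 kJ
Q_total = 6163.8190 kJ

6163.8190 kJ


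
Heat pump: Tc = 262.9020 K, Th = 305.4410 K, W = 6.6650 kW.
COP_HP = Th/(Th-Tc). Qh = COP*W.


COP = 305.4410 / 42.5390 = 7.1803
Qh = 7.1803 * 6.6650 = 47.8564 kW

COP = 7.1803, Qh = 47.8564 kW


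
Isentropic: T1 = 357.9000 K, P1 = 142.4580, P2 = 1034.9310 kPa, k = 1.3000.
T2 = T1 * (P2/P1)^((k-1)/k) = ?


(k-1)/k = 0.2308
(P2/P1)^exp = 1.5803
T2 = 357.9000 * 1.5803 = 565.5953 K

565.5953 K


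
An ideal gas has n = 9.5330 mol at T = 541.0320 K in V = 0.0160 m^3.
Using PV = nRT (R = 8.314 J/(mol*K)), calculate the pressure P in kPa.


P = nRT/V = 9.5330 * 8.314 * 541.0320 / 0.0160
= 42880.7691 / 0.0160 = 2680048.0673 Pa = 2680.0481 kPa

2680.0481 kPa


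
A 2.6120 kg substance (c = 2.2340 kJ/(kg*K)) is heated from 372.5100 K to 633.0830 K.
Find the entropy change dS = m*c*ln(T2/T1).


T2/T1 = 1.6995
ln(T2/T1) = 0.5303
dS = 2.6120 * 2.2340 * 0.5303 = 3.0946 kJ/K

3.0946 kJ/K


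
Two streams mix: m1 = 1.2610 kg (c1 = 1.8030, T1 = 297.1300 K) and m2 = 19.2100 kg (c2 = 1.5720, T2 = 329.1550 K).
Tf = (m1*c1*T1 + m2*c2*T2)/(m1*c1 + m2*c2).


num = 10615.4119
den = 32.4717
Tf = 326.9127 K

326.9127 K


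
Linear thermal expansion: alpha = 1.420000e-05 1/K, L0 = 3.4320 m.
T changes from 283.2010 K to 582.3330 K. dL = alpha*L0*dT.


dT = 299.1320 K
dL = 1.420000e-05 * 3.4320 * 299.1320 = 0.014578 m
L_final = 3.446578 m

dL = 0.014578 m


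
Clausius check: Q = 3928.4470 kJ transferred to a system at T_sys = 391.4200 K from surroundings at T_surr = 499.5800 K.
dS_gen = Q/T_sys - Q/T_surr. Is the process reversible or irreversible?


dS_sys = 3928.4470/391.4200 = 10.0364 kJ/K
dS_surr = -3928.4470/499.5800 = -7.8635 kJ/K
dS_gen = 10.0364 - 7.8635 = 2.1729 kJ/K (irreversible)

dS_gen = 2.1729 kJ/K, irreversible


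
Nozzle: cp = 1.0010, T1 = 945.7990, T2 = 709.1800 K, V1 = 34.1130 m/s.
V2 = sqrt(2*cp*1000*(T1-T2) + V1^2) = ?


dT = 236.6190 K
2*cp*1000*dT = 473711.2380
V1^2 = 1163.6968
V2 = sqrt(474874.9348) = 689.1117 m/s

689.1117 m/s


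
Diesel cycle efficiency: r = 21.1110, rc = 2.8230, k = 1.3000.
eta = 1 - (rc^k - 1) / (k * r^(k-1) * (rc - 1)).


r^(k-1) = 2.4966
rc^k = 3.8541
eta = 0.5176 = 51.7621%

51.7621%


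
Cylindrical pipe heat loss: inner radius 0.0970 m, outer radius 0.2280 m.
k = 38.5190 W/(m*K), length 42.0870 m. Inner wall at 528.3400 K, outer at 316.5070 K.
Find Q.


dT = 211.8330 K
ln(ro/ri) = 0.8546
Q = 2*pi*38.5190*42.0870*211.8330 / 0.8546 = 2524735.9376 W

2524735.9376 W


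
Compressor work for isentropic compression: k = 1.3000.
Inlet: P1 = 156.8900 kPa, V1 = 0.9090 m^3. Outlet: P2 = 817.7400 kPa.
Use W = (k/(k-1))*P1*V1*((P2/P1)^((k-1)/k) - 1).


(k-1)/k = 0.2308
(P2/P1)^exp = 1.4637
W = 4.3333 * 156.8900 * 0.9090 * (1.4637 - 1) = 286.5911 kJ

286.5911 kJ


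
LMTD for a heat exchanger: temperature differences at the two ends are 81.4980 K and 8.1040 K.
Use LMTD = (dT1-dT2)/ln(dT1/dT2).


dT1/dT2 = 10.0565
ln(dT1/dT2) = 2.3082
LMTD = 73.3940 / 2.3082 = 31.7968 K

31.7968 K
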